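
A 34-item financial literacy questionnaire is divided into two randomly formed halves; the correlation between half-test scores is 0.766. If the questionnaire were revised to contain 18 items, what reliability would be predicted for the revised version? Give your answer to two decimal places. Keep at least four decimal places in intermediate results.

0.78

First correct the split-half correlation to full-test reliability: r_full = 2 × 0.766 / (1 + 0.766) ≈ 0.8675
Then adjust to 18 items: n = 18/34 = 0.5294
r_new = n·r_full / (1 + (n − 1)·r_full) = 0.4593 / 0.5918 ≈ 0.7761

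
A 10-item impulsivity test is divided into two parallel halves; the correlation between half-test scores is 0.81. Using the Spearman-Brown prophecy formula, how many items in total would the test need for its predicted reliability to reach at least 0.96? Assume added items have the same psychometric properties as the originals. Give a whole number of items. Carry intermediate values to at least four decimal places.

29

Corrected full-test reliability: r_full = 2 × 0.81 / (1 + 0.81) ≈ 0.8950
n = r_tgt(1 − r_full) / [r_full(1 − r_tgt)] = 0.96 × 0.1050 / (0.8950 × 0.04) ≈ 2.8156
Items = 2.8156 × 10 ≈ 28.16 → 29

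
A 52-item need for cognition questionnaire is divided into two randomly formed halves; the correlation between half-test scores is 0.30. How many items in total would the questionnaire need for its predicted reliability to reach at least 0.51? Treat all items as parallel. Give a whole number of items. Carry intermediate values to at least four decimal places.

64

r_full = 2(0.30)/(1 + 0.30) = 0.4615
n = r_tgt(1 − r_full) / [r_full(1 − r_tgt)] = 0.51 × 0.5385 / (0.4615 × 0.49) ≈ 1.2145
Items = 1.2145 × 52 ≈ 63.15 → 64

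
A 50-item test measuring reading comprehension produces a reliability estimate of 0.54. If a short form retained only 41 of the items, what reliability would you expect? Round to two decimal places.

Length ratio n = 41/50 = 0.82
Apply the Spearman-Brown prophecy formula, r' = nr / [1 + (n − 1)r]:
r_new = (0.82 × 0.54) / (1 + (0.82 − 1) × 0.54)
     = 0.4428 / 0.9028 = 0.4905

0.49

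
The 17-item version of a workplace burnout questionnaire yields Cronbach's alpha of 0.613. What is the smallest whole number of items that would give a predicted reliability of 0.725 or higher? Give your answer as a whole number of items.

Invert Spearman-Brown to solve for n:
n = r_target (1 − r_old) / [ r_old (1 − r_target) ]
n = 0.725 × (1 − 0.613) / [ 0.613 × (1 − 0.725) ]
  = 0.280575 / 0.168575 = 1.6644
So the test needs 1.6644 × 17 ≈ 28.29 items; rounding up, 29.

29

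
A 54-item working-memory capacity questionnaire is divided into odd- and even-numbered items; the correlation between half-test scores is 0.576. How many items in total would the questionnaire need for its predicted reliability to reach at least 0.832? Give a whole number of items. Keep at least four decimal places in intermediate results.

99

Corrected full-test reliability: r_full = 2 × 0.576 / (1 + 0.576) ≈ 0.7310
Solve Spearman-Brown for n: n = 0.832(1 − 0.7310) / [0.7310(1 − 0.832)] = 1.8224
Required items = 1.8224 × 54 = 98.41, so 99 items.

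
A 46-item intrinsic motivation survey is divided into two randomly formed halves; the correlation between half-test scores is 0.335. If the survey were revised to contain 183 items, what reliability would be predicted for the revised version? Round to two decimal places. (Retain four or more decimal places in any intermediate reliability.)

Spearman-Brown correction (n = 2): r_full = 2·0.335/(1 + 0.335) = 0.5019
Length factor from 46 to 183 items: n = 183/46 = 3.9783
r_new = n·r_full / (1 + (n − 1)·r_full) = 1.9967 / 2.4948 ≈ 0.8003

0.80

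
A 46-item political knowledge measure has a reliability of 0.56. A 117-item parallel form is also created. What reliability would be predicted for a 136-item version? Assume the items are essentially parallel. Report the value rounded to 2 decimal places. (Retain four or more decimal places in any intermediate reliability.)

The 117-item form is not needed; work directly from the 46-item form with n = 136/46 = 2.9565.
r_{136} = n·r / (1 + (n − 1)·r) = 1.6556 / 2.0956 ≈ 0.7900

0.79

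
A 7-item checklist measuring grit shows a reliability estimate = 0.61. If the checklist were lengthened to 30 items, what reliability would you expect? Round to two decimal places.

0.87

The new length is 30/7 = 4.2857 times the old.
r_new = (4.2857 × 0.61) / (1 + (4.2857 − 1) × 0.61)
     = 2.6143 / 3.0043 = 0.8702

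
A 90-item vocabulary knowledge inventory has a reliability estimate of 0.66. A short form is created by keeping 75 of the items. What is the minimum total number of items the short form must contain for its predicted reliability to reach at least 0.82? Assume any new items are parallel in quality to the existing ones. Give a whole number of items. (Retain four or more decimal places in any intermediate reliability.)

212

First, r for the 75-item form: n = 75/90 = 0.8333, so r_75 = 0.8333·0.66/(1 + (0.8333 − 1)·0.66) = 0.6180
Length factor from the short form to reach 0.82: n' = 0.82(1 − 0.6180) / [0.6180(1 − 0.82)] ≈ 2.8159
Total items = 2.8159 × 75 = 211.19, rounded up to 212.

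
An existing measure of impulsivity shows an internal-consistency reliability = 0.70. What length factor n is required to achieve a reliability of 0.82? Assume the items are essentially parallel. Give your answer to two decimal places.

1.95

Rearranging the Spearman-Brown formula for n,
n = r_target (1 − r_old) / [ r_old (1 − r_target) ]
n = [0.82 × 0.30] / [0.70 × 0.18]
n = 0.2460 / 0.1260 ≈ 1.9524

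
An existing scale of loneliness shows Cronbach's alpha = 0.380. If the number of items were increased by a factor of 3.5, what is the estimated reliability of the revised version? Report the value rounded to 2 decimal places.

0.68

r_new = (3.5 × 0.380) / (1 + (3.5 − 1) × 0.380)
r_new = 1.3300 / 1.9500 ≈ 0.6821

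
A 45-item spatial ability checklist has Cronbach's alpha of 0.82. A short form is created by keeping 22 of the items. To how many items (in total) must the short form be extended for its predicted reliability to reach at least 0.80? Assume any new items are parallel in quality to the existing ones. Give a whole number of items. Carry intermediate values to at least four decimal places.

40

First, r for the 22-item form: n = 22/45 = 0.4889, so r_22 = 0.4889·0.82/(1 + (0.4889 − 1)·0.82) = 0.6901
Length factor from the short form to reach 0.80: n' = 0.80(1 − 0.6901) / [0.6901(1 − 0.80)] ≈ 1.7963
Items = 1.7963 × 22 ≈ 39.52 → 40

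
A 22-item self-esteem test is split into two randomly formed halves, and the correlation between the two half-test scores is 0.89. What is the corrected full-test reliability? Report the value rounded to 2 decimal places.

0.94

The full test is twice the length of either half (n = 2).
r_full = 2r_hh / (1 + r_hh) = 2 × 0.89 / (1 + 0.89)
       = 1.7800 / 1.8900 = 0.9418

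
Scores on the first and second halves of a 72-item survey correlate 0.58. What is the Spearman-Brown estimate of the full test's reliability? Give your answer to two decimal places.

0.73

r_full = 2(0.58) / (1 + 0.58)
       = 1.1600 / 1.5800 = 0.7342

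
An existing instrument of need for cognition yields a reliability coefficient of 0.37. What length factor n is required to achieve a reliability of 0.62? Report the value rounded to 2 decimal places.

2.78

Rearranging the Spearman-Brown formula for n,
n = r_target (1 − r_old) / [ r_old (1 − r_target) ]
n = 0.62(1 − 0.37) / [0.37(1 − 0.62)]
  = 0.3906 / 0.1406 = 2.7781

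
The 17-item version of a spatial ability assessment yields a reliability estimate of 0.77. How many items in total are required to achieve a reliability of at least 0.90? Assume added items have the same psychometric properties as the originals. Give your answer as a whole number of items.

46

n = 0.90(1 − 0.77) / [0.77(1 − 0.90)]
n = 0.2070 / 0.0770 ≈ 2.6883
So the test needs 2.6883 × 17 ≈ 45.70 items; rounding up, 46.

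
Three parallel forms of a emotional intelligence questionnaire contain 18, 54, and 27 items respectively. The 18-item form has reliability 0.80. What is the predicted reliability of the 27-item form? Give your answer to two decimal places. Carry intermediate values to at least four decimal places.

The 54-item form is not needed; work directly from the 18-item form with n = 27/18 = 1.5000.
r_{27} = n·r / (1 + (n − 1)·r) = 1.2000 / 1.4000 ≈ 0.8571

0.86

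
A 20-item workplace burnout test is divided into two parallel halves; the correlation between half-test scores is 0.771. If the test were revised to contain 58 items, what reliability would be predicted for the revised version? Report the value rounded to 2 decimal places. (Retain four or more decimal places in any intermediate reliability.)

Full-test reliability from the split-half r: r_full = 2(0.771)/(1 + 0.771) = 0.8707
Length factor from 20 to 58 items: n = 58/20 = 2.9000
r_new = n·r_full / (1 + (n − 1)·r_full) = 2.5250 / 2.6543 ≈ 0.9513

0.95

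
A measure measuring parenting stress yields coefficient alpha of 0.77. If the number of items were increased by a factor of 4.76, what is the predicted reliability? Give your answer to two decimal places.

By Spearman-Brown, r_new = n r / (1 + (n − 1) r).
r_new = (4.76 × 0.77) / (1 + (4.76 − 1) × 0.77)
r_new = 3.6652 / 3.8952 ≈ 0.9410

0.94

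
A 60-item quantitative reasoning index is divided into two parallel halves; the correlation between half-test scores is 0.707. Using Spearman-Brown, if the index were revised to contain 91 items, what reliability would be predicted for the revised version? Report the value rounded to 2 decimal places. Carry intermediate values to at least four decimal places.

Full-test reliability from the split-half r: r_full = 2(0.707)/(1 + 0.707) = 0.8284
Then adjust to 91 items: n = 91/60 = 1.5167
r_new = n·r_full / (1 + (n − 1)·r_full) = 1.2564 / 1.4280 ≈ 0.8798

0.88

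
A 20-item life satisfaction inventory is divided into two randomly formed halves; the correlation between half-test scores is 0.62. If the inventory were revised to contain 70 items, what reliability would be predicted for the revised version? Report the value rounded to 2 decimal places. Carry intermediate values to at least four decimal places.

First correct the split-half correlation to full-test reliability: r_full = 2 × 0.62 / (1 + 0.62) ≈ 0.7654
Then adjust to 70 items: n = 70/20 = 3.5000
r_new = n·r_full / (1 + (n − 1)·r_full) = 2.6789 / 2.9135 ≈ 0.9195

0.92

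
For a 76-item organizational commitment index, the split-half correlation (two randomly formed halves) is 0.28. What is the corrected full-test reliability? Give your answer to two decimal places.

r_full = 2r_hh / (1 + r_hh) = 2 × 0.28 / (1 + 0.28)
r_full = 0.5600 / 1.2800 ≈ 0.4375

0.44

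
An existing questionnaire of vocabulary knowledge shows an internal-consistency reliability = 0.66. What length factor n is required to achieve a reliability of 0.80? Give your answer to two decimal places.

Rearranging the Spearman-Brown formula for n,
n = r_target (1 − r_old) / [ r_old (1 − r_target) ]
n = 0.80(1 − 0.66) / [0.66(1 − 0.80)]
  = 0.2720 / 0.1320 = 2.0606

2.06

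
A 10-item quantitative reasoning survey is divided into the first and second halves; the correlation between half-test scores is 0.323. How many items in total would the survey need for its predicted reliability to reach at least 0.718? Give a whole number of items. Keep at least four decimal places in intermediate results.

27

r_full = 2(0.323)/(1 + 0.323) = 0.4883
n = r_tgt(1 − r_full) / [r_full(1 − r_tgt)] = 0.718 × 0.5117 / (0.4883 × 0.282) ≈ 2.6681
Required items = 2.6681 × 10 = 26.68, so 27 items.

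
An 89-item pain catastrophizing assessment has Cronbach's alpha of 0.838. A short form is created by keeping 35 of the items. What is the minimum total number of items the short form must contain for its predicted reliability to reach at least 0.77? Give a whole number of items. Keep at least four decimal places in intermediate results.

First, r for the 35-item form: n = 35/89 = 0.3933, so r_35 = 0.3933·0.838/(1 + (0.3933 − 1)·0.838) = 0.6705
Length factor from the short form to reach 0.77: n' = 0.77(1 − 0.6705) / [0.6705(1 − 0.77)] ≈ 1.6452
Total items = 1.6452 × 35 = 57.58, rounded up to 58.

58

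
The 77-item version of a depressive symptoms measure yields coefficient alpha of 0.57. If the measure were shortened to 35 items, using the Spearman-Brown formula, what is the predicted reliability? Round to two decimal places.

0.38

Length ratio n = 35/77 = 0.4545
By Spearman-Brown, r_new = n r / (1 + (n − 1) r).
r_new = (0.4545 × 0.57) / (1 + (0.4545 − 1) × 0.57)
r_new = 0.2591 / 0.6891 ≈ 0.3760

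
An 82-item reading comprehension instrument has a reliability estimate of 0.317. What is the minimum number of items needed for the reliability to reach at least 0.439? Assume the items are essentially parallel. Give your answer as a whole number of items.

139

Invert Spearman-Brown to solve for n:
n = r_target (1 − r_old) / [ r_old (1 − r_target) ]
n = 0.439 × (1 − 0.317) / [ 0.317 × (1 − 0.439) ]
  = 0.299837 / 0.177837 = 1.6860
So the test needs 1.6860 × 82 ≈ 138.25 items; rounding up, 139.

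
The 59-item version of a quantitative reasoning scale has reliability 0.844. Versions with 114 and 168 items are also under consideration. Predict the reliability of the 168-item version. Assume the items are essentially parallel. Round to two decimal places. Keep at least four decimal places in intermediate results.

Only the ratio of lengths matters: n = 168/59 = 2.8475
r_{168} = n·r / (1 + (n − 1)·r) = 2.4033 / 2.5593 ≈ 0.9390

0.94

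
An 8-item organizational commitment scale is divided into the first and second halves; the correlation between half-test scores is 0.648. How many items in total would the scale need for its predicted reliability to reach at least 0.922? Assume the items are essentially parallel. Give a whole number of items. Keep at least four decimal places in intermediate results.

r_full = 2(0.648)/(1 + 0.648) = 0.7864
Solve Spearman-Brown for n: n = 0.922(1 − 0.7864) / [0.7864(1 − 0.922)] = 3.2107
Items = 3.2107 × 8 ≈ 25.69 → 26

26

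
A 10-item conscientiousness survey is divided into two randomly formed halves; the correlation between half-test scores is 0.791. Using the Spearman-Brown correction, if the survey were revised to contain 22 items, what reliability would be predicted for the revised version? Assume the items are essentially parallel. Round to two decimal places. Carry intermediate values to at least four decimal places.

First correct the split-half correlation to full-test reliability: r_full = 2 × 0.791 / (1 + 0.791) ≈ 0.8833
Then adjust to 22 items: n = 22/10 = 2.2000
r_new = n·r_full / (1 + (n − 1)·r_full) = 1.9433 / 2.0600 ≈ 0.9433

0.94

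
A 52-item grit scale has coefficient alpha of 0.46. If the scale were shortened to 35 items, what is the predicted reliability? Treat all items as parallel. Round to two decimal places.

Length ratio n = 35/52 = 0.6731
r_new = 0.6731·0.46 / [1 + (0.6731 − 1)·0.46]
     = 0.3096 / 0.8496 = 0.3644

0.36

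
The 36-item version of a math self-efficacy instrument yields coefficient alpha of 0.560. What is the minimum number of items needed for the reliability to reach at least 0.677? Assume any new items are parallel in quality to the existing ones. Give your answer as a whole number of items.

60

Rearranging the Spearman-Brown formula for n,
n = r*(1 − r) / [ r (1 − r*) ]
n = [0.677 × 0.440] / [0.560 × 0.323]
  = 0.297880 / 0.180880 = 1.6468
So the test needs 1.6468 × 36 ≈ 59.28 items; rounding up, 60.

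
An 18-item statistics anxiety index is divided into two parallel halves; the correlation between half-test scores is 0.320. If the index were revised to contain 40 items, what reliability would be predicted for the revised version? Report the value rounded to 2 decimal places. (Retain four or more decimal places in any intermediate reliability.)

0.68

Spearman-Brown correction (n = 2): r_full = 2·0.320/(1 + 0.320) = 0.4848
Length factor from 18 to 40 items: n = 40/18 = 2.2222
r_new = n·r_full / (1 + (n − 1)·r_full) = 1.0773 / 1.5925 ≈ 0.6765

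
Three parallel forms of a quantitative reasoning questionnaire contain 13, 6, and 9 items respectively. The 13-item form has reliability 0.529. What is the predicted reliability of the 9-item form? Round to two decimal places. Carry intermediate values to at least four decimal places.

0.44

The 6-item form is not needed; work directly from the 13-item form with n = 9/13 = 0.6923.
r_{9} = n·r / (1 + (n − 1)·r) = 0.3662 / 0.8372 ≈ 0.4374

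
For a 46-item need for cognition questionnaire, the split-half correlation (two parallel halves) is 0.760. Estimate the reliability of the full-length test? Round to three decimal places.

Apply the Spearman-Brown correction with n = 2:
r_full = 2(0.760) / (1 + 0.760)
       = 1.5200 / 1.7600 = 0.8636

0.864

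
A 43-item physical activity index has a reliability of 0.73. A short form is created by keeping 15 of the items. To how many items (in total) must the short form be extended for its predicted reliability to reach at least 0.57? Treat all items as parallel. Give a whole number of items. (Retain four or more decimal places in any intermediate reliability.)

First, r for the 15-item form: n = 15/43 = 0.3488, so r_15 = 0.3488·0.73/(1 + (0.3488 − 1)·0.73) = 0.4853
Length factor from the short form to reach 0.57: n' = 0.57(1 − 0.4853) / [0.4853(1 − 0.57)] ≈ 1.4059
Total items = 1.4059 × 15 = 21.09, rounded up to 22.

22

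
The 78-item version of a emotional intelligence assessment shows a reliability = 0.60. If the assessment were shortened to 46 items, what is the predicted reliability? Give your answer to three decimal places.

0.469

The new length is 46/78 = 0.5897 times the old.
Apply the Spearman-Brown prophecy formula, r' = nr / [1 + (n − 1)r]:
r_new = 0.5897·0.60 / [1 + (0.5897 − 1)·0.60]
     = 0.3538 / 0.7538 = 0.4694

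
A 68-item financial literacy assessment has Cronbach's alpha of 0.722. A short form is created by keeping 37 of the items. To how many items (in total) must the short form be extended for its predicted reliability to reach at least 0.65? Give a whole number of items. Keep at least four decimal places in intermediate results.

49

Short-form reliability: n = 37/68 = 0.5441; r_37 = n·r/(1+(n−1)r) ≈ 0.5856
Length factor from the short form to reach 0.65: n' = 0.65(1 − 0.5856) / [0.5856(1 − 0.65)] ≈ 1.3142
Total items = 1.3142 × 37 = 48.63, rounded up to 49.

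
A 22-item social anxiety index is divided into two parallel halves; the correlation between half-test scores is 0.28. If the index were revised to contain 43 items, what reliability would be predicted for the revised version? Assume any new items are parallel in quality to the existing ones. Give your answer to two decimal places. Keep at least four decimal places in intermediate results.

Spearman-Brown correction (n = 2): r_full = 2·0.28/(1 + 0.28) = 0.4375
Length factor from 22 to 43 items: n = 43/22 = 1.9545
r_new = n·r_full / (1 + (n − 1)·r_full) = 0.8551 / 1.4176 ≈ 0.6032

0.60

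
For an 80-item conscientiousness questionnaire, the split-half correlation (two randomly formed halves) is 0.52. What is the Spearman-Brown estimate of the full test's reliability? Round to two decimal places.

0.68

The full test is twice the length of either half (n = 2).
r_full = 2r_hh / (1 + r_hh) = 2 × 0.52 / (1 + 0.52)
       = 1.0400 / 1.5200 = 0.6842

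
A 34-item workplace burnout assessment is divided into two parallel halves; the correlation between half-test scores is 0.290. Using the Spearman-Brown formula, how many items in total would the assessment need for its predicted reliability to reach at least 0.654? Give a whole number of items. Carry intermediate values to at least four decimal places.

Corrected full-test reliability: r_full = 2 × 0.290 / (1 + 0.290) ≈ 0.4496
n = r_tgt(1 − r_full) / [r_full(1 − r_tgt)] = 0.654 × 0.5504 / (0.4496 × 0.346) ≈ 2.3139
Items = 2.3139 × 34 ≈ 78.67 → 79

79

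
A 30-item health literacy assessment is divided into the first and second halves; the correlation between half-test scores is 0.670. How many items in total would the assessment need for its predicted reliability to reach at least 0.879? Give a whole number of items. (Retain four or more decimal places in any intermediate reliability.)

54

r_full = 2(0.670)/(1 + 0.670) = 0.8024
n = r_tgt(1 − r_full) / [r_full(1 − r_tgt)] = 0.879 × 0.1976 / (0.8024 × 0.121) ≈ 1.7890
Items = 1.7890 × 30 ≈ 53.67 → 54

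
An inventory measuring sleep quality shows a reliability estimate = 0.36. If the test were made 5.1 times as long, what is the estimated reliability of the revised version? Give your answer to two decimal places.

r_new = 5.1·0.36 / [1 + (5.1 − 1)·0.36]
     = 1.8360 / 2.4760 = 0.7415

0.74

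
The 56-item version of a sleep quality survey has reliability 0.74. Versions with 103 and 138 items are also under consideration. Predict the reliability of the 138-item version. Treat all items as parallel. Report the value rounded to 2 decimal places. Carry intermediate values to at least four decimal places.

The 103-item form is not needed; work directly from the 56-item form with n = 138/56 = 2.4643.
r_{138} = n·r / (1 + (n − 1)·r) = 1.8236 / 2.0836 ≈ 0.8752

0.88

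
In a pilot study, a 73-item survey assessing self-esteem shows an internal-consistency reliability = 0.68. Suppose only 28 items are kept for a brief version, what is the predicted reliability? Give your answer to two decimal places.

n = 28/73 = 0.3836
r_new = (0.3836 × 0.68) / (1 + (0.3836 − 1) × 0.68)
r_new = 0.2608 / 0.5808 ≈ 0.4490

0.45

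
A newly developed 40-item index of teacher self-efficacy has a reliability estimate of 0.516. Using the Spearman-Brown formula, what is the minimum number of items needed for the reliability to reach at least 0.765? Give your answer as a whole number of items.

Rearranging the Spearman-Brown formula for n,
n = r*(1 − r) / [ r (1 − r*) ]
n = [0.765 × 0.484] / [0.516 × 0.235]
n = 0.370260 / 0.121260 ≈ 3.0534
So the test needs 3.0534 × 40 ≈ 122.14 items; rounding up, 123.

123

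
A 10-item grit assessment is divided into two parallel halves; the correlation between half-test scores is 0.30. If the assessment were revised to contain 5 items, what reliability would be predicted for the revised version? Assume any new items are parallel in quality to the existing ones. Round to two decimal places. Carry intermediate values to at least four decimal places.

0.30

Spearman-Brown correction (n = 2): r_full = 2·0.30/(1 + 0.30) = 0.4615
Length factor from 10 to 5 items: n = 5/10 = 0.5000
r_new = n·r_full / (1 + (n − 1)·r_full) = 0.2308 / 0.7692 ≈ 0.3001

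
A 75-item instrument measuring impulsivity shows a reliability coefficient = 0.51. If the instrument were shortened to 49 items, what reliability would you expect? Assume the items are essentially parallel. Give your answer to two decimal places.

0.40

Length ratio n = 49/75 = 0.6533
By Spearman-Brown, r_new = n r / (1 + (n − 1) r).
r_new = (0.6533 × 0.51) / (1 + (0.6533 − 1) × 0.51)
     = 0.3332 / 0.8232 = 0.4048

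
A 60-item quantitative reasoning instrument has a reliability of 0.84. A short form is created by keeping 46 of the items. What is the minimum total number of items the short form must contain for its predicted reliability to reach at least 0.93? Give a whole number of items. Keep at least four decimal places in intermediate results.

152

First, r for the 46-item form: n = 46/60 = 0.7667, so r_46 = 0.7667·0.84/(1 + (0.7667 − 1)·0.84) = 0.8010
Then solve for n' with r_old = 0.8010, r_target = 0.93: n' = 0.93(1 − 0.8010)/[0.8010(1 − 0.93)] = 3.3007
Total items = 3.3007 × 46 = 151.83, rounded up to 152.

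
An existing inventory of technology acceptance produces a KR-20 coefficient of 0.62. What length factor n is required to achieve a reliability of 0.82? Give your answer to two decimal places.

Rearranging the Spearman-Brown formula for n,
n = r_target (1 − r_old) / [ r_old (1 − r_target) ]
n = 0.82 × (1 − 0.62) / [ 0.62 × (1 − 0.82) ]
n = 0.3116 / 0.1116 ≈ 2.7921

2.79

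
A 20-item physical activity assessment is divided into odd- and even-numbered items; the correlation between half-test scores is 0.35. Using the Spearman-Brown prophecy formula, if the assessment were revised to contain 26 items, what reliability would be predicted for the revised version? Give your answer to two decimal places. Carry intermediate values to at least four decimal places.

0.58

Full-test reliability from the split-half r: r_full = 2(0.35)/(1 + 0.35) = 0.5185
Length factor from 20 to 26 items: n = 26/20 = 1.3000
r_new = n·r_full / (1 + (n − 1)·r_full) = 0.6740 / 1.1556 ≈ 0.5832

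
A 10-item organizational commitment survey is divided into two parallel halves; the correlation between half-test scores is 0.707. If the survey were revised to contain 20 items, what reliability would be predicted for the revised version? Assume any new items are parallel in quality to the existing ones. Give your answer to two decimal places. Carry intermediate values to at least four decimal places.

0.91

First correct the split-half correlation to full-test reliability: r_full = 2 × 0.707 / (1 + 0.707) ≈ 0.8284
Then adjust to 20 items: n = 20/10 = 2.0000
r_new = n·r_full / (1 + (n − 1)·r_full) = 1.6568 / 1.8284 ≈ 0.9061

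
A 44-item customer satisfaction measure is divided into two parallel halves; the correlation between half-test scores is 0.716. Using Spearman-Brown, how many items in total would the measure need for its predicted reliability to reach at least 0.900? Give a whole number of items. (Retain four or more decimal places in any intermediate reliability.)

79

Corrected full-test reliability: r_full = 2 × 0.716 / (1 + 0.716) ≈ 0.8345
n = r_tgt(1 − r_full) / [r_full(1 − r_tgt)] = 0.900 × 0.1655 / (0.8345 × 0.100) ≈ 1.7849
Required items = 1.7849 × 44 = 78.54, so 79 items.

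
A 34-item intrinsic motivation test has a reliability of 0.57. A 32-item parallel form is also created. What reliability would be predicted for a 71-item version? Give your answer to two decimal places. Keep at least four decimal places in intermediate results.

Only the ratio of lengths matters: n = 71/34 = 2.0882
r_{71} = n·r / (1 + (n − 1)·r) = 1.1903 / 1.6203 ≈ 0.7346

0.73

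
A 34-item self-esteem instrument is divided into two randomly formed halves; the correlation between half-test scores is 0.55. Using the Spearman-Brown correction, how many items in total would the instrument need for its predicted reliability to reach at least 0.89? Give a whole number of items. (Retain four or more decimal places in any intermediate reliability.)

113

r_full = 2(0.55)/(1 + 0.55) = 0.7097
Solve Spearman-Brown for n: n = 0.89(1 − 0.7097) / [0.7097(1 − 0.89)] = 3.3096
Items = 3.3096 × 34 ≈ 112.53 → 113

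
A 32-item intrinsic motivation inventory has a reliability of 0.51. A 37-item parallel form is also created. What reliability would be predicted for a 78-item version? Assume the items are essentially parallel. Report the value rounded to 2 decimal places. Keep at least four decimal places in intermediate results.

Only the ratio of lengths matters: n = 78/32 = 2.4375
r_{78} = n·r / (1 + (n − 1)·r) = 1.2431 / 1.7331 ≈ 0.7173

0.72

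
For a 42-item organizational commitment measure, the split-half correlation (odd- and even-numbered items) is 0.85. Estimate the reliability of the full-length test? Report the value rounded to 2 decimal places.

The full test is twice the length of either half (n = 2).
r_full = 2r_hh / (1 + r_hh) = 2 × 0.85 / (1 + 0.85)
r_full = 1.7000 / 1.8500 ≈ 0.9189

0.92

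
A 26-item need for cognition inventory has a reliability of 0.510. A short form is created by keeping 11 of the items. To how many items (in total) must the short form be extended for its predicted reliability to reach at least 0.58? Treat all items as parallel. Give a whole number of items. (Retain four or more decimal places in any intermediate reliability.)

35

Short-form reliability: n = 11/26 = 0.4231; r_11 = n·r/(1+(n−1)r) ≈ 0.3057
Length factor from the short form to reach 0.58: n' = 0.58(1 − 0.3057) / [0.3057(1 − 0.58)] ≈ 3.1364
Items = 3.1364 × 11 ≈ 34.50 → 35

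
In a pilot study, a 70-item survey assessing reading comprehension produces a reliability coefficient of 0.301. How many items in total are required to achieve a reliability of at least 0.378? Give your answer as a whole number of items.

99

n = 0.378(1 − 0.301) / [0.301(1 − 0.378)]
n = 0.264222 / 0.187222 ≈ 1.4113
1.4113 × 70 = 98.79 → 99 items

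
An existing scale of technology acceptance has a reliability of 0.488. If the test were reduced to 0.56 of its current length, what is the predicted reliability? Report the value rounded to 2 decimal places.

0.35

Spearman-Brown: r_new = n·r / (1 + (n − 1)·r)
r_new = (0.56 × 0.488) / (1 + (0.56 − 1) × 0.488)
r_new = 0.2733 / 0.7853 ≈ 0.3480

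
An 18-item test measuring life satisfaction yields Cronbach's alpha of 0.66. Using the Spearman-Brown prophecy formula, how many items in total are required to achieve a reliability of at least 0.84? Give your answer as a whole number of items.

Rearranging the Spearman-Brown formula for n,
n = r_target (1 − r_old) / [ r_old (1 − r_target) ]
n = 0.84(1 − 0.66) / [0.66(1 − 0.84)]
  = 0.2856 / 0.1056 = 2.7045
Items needed = n × 18 = 2.7045 × 18 ≈ 48.68 → round up to 49

49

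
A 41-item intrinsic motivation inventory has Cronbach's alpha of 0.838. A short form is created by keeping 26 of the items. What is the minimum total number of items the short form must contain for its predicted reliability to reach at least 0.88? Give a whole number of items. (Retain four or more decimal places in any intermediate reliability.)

First, r for the 26-item form: n = 26/41 = 0.6341, so r_26 = 0.6341·0.838/(1 + (0.6341 − 1)·0.838) = 0.7664
Length factor from the short form to reach 0.88: n' = 0.88(1 − 0.7664) / [0.7664(1 − 0.88)] ≈ 2.2352
Items = 2.2352 × 26 ≈ 58.12 → 59

59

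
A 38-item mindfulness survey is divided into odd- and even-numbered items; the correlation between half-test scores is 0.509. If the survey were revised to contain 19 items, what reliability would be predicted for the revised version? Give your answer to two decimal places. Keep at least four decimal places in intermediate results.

First correct the split-half correlation to full-test reliability: r_full = 2 × 0.509 / (1 + 0.509) ≈ 0.6746
Length factor from 38 to 19 items: n = 19/38 = 0.5000
r_new = n·r_full / (1 + (n − 1)·r_full) = 0.3373 / 0.6627 ≈ 0.5090

0.51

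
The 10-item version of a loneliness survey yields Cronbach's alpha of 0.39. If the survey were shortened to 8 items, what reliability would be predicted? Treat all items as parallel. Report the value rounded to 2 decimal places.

0.34

n = 8/10 = 0.8
r_new = (0.8 × 0.39) / (1 + (0.8 − 1) × 0.39)
     = 0.3120 / 0.9220 = 0.3384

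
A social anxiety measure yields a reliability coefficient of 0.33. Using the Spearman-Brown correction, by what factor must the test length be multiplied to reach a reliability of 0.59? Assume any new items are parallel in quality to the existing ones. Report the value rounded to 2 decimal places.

Spearman-Brown solved for the length factor n:
n = r_target (1 − r_old) / [ r_old (1 − r_target) ]
n = 0.59(1 − 0.33) / [0.33(1 − 0.59)]
  = 0.3953 / 0.1353 = 2.9217

2.92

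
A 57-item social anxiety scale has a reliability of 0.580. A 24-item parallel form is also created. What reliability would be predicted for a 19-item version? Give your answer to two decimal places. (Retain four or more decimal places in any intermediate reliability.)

Only the ratio of lengths matters: n = 19/57 = 0.3333
r_{19} = n·r / (1 + (n − 1)·r) = 0.1933 / 0.6133 ≈ 0.3152

0.32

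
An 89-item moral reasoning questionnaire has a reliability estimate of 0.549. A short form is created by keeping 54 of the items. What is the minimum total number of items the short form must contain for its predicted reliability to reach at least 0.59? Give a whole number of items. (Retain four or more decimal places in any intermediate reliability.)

First, r for the 54-item form: n = 54/89 = 0.6067, so r_54 = 0.6067·0.549/(1 + (0.6067 − 1)·0.549) = 0.4248
Then solve for n' with r_old = 0.4248, r_target = 0.59: n' = 0.59(1 − 0.4248)/[0.4248(1 − 0.59)] = 1.9485
Items = 1.9485 × 54 ≈ 105.22 → 106

106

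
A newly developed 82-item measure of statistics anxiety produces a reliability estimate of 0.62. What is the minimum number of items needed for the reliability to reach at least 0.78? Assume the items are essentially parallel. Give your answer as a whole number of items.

179

Spearman-Brown solved for the length factor n:
n = r*(1 − r) / [ r (1 − r*) ]
n = 0.78(1 − 0.62) / [0.62(1 − 0.78)]
  = 0.2964 / 0.1364 = 2.1730
So the test needs 2.1730 × 82 ≈ 178.19 items; rounding up, 179.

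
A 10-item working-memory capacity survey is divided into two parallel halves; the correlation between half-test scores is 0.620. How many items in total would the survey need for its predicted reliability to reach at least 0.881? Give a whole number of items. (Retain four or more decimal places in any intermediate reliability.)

r_full = 2(0.620)/(1 + 0.620) = 0.7654
Solve Spearman-Brown for n: n = 0.881(1 − 0.7654) / [0.7654(1 − 0.881)] = 2.2692
Required items = 2.2692 × 10 = 22.69, so 23 items.

23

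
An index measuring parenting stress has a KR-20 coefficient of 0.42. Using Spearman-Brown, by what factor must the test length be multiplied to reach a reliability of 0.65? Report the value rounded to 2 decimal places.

Spearman-Brown solved for the length factor n:
n = r_target (1 − r_old) / [ r_old (1 − r_target) ]
n = 0.65 × (1 − 0.42) / [ 0.42 × (1 − 0.65) ]
  = 0.3770 / 0.1470 = 2.5646

2.56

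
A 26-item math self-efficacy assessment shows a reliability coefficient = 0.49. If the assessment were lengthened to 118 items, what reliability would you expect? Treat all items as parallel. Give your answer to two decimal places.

n = 118/26 = 4.5385
By Spearman-Brown, r_new = n r / (1 + (n − 1) r).
r_new = (4.5385 × 0.49) / (1 + (4.5385 − 1) × 0.49)
r_new = 2.2239 / 2.7339 ≈ 0.8135

0.81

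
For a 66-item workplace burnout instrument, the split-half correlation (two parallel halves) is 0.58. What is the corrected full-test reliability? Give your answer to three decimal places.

Each half is half the length of the full test, so the full test is n = 2 times a half.
r_full = 2r_hh / (1 + r_hh) = 2 × 0.58 / (1 + 0.58)
r_full = 1.1600 / 1.5800 ≈ 0.7342

0.734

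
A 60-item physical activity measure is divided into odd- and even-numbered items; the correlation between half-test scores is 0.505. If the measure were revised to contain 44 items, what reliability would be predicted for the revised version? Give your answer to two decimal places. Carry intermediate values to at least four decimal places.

0.60

Spearman-Brown correction (n = 2): r_full = 2·0.505/(1 + 0.505) = 0.6711
Then adjust to 44 items: n = 44/60 = 0.7333
r_new = n·r_full / (1 + (n − 1)·r_full) = 0.4921 / 0.8210 ≈ 0.5994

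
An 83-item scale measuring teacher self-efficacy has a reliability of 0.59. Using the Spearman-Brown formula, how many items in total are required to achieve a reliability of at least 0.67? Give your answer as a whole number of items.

118

n = [0.67 × 0.41] / [0.59 × 0.33]
  = 0.2747 / 0.1947 = 1.4109
So the test needs 1.4109 × 83 ≈ 117.10 items; rounding up, 118.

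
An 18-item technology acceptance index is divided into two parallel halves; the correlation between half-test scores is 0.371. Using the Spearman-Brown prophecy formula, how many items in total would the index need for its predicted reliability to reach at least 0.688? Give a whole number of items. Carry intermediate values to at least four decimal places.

Corrected full-test reliability: r_full = 2 × 0.371 / (1 + 0.371) ≈ 0.5412
n = r_tgt(1 − r_full) / [r_full(1 − r_tgt)] = 0.688 × 0.4588 / (0.5412 × 0.312) ≈ 1.8694
Items = 1.8694 × 18 ≈ 33.65 → 34

34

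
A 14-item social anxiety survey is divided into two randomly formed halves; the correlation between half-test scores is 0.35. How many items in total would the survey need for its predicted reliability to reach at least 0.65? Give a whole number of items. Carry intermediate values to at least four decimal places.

25

Corrected full-test reliability: r_full = 2 × 0.35 / (1 + 0.35) ≈ 0.5185
n = r_tgt(1 − r_full) / [r_full(1 − r_tgt)] = 0.65 × 0.4815 / (0.5185 × 0.35) ≈ 1.7246
Items = 1.7246 × 14 ≈ 24.14 → 25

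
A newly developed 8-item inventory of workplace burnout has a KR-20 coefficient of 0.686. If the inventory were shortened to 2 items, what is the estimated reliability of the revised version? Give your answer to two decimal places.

n = 2/8 = 0.25
Spearman-Brown: r_new = n·r / (1 + (n − 1)·r)
r_new = 0.25·0.686 / [1 + (0.25 − 1)·0.686]
r_new = 0.1715 / 0.4855 ≈ 0.3532

0.35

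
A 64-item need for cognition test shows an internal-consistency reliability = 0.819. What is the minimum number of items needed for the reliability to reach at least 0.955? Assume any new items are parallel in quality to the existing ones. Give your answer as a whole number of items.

301

Rearranging the Spearman-Brown formula for n,
n = r_target (1 − r_old) / [ r_old (1 − r_target) ]
n = 0.955(1 − 0.819) / [0.819(1 − 0.955)]
  = 0.172855 / 0.036855 = 4.6901
So the test needs 4.6901 × 64 ≈ 300.17 items; rounding up, 301.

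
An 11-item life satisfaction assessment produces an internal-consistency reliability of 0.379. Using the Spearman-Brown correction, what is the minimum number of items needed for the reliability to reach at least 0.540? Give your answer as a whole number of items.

n = [0.540 × 0.621] / [0.379 × 0.460]
n = 0.335340 / 0.174340 ≈ 1.9235
1.9235 × 11 = 21.16 → 22 items

22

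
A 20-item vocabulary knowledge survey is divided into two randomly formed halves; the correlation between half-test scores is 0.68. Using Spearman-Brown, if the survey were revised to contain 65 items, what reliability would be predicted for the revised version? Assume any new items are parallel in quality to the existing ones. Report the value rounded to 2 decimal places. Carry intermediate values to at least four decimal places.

Spearman-Brown correction (n = 2): r_full = 2·0.68/(1 + 0.68) = 0.8095
Then adjust to 65 items: n = 65/20 = 3.2500
r_new = n·r_full / (1 + (n − 1)·r_full) = 2.6309 / 2.8214 ≈ 0.9325

0.93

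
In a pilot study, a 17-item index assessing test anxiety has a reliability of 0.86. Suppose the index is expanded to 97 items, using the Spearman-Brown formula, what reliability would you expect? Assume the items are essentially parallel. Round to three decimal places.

The new length is 97/17 = 5.7059 times the old.
Spearman-Brown: r_new = n·r / (1 + (n − 1)·r)
r_new = (5.7059 × 0.86) / (1 + (5.7059 − 1) × 0.86)
r_new = 4.9071 / 5.0471 ≈ 0.9723

0.972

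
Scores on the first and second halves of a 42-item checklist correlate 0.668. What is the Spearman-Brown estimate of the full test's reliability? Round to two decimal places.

The full test is twice the length of either half (n = 2).
r_full = 2r_hh / (1 + r_hh) = 2 × 0.668 / (1 + 0.668)
r_full = 1.3360 / 1.6680 ≈ 0.8010

0.80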